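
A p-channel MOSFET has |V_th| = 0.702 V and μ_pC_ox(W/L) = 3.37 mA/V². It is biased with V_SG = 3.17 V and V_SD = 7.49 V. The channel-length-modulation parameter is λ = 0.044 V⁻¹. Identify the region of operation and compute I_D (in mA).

Saturation; I_D = 13.6 mA

V_ov = V_SG − |V_th| = 3.17 − 0.702 = 2.47 V.
Since V_SD = 7.49 V ≥ V_ov = 2.47 V, the device is in saturation.
I_D = ½ k_p V_ov² (1 + λ V_SD) = 0.5 × 3.37 × 2.47² × (1 + 0.044 × 7.49) = 13.6 mA.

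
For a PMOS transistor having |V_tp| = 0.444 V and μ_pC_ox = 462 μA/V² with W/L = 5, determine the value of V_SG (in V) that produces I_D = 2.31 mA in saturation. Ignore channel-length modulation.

k_p = μ_pC_ox · (W/L) = 2.31 mA/V².
In saturation I_D = ½ k_p (V_SG − |V_tp|)², so V_SG − |V_tp| = √(2 I_D / k_p) = √(2 × 2.31 / 2.31) = 1.41 V.
V_SG = 0.444 + 1.41 = 1.86 V.

V_SG = 1.86 V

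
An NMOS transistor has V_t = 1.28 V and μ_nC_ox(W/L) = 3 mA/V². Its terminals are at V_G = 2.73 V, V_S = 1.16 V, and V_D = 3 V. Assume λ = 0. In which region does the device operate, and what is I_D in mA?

Saturation; I_D = 0.126 mA

V_GS = V_G − V_S = 2.73 − 1.16 = 1.57 V; V_DS = V_D − V_S = 3 − 1.16 = 1.84 V.
V_ov = V_GS − V_t = 1.57 − 1.28 = 0.29 V.
Since V_DS = 1.84 V ≥ V_ov = 0.29 V, the device is in saturation.
I_D = ½ k_n V_ov² = 0.5 × 3 × 0.29² = 0.126 mA.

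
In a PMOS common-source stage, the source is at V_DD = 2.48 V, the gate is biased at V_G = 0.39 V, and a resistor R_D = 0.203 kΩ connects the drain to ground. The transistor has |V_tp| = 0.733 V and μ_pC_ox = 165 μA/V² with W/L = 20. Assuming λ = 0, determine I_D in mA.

V_SG = V_DD − V_G = 2.48 − 0.39 = 2.09 V, so V_ov = 2.09 − 0.733 = 1.36 V.
k_p = μ_pC_ox · (W/L) = 3.3 mA/V².
Assume saturation: I_D = ½ k_p V_ov² = 0.5 × 3.3 × 1.36² = 3.04 mA, giving V_SD = V_DD − I_D R_D = 2.48 − 3.04 × 0.203 = 1.86 V.
V_SD = 1.86 V ≥ V_ov = 1.36 V, confirming saturation.

I_D = 3.04 mA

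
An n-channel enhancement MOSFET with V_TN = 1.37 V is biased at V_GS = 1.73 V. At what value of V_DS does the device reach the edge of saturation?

V_DS,sat = 0.360 V

The boundary between triode and saturation is V_DS = V_GS − V_TN = V_ov.
V_ov = 1.73 − 1.37 = 0.36 V.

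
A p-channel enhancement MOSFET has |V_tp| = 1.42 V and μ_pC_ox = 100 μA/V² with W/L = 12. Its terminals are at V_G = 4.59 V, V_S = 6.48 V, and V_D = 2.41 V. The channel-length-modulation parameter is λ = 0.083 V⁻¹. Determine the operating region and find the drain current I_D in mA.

V_SG = V_S − V_G = 6.48 − 4.59 = 1.89 V; V_SD = V_S − V_D = 6.48 − 2.41 = 4.07 V.
k_p = μ_pC_ox · (W/L) = 1.2 mA/V².
V_ov = V_SG − |V_tp| = 1.89 − 1.42 = 0.47 V.
Since V_SD = 4.07 V ≥ V_ov = 0.47 V, the device is in saturation.
I_D = ½ k_p V_ov² (1 + λ V_SD) = 0.5 × 1.2 × 0.47² × (1 + 0.083 × 4.07) = 0.177 mA.

Saturation; I_D = 0.177 mA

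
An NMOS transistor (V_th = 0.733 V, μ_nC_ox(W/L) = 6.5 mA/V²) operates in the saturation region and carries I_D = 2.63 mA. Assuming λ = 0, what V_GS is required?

In saturation I_D = ½ k_n (V_GS − V_th)², so V_GS − V_th = √(2 I_D / k_n) = √(2 × 2.63 / 6.5) = 0.9 V.
V_GS = 0.733 + 0.9 = 1.63 V.

V_GS = 1.63 V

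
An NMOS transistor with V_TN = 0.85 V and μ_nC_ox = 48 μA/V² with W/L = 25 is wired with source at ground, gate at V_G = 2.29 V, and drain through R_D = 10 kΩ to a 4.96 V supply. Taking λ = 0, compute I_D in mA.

I_D = 0.466 mA

V_GS = V_G = 2.29 V, so V_ov = 2.29 − 0.85 = 1.44 V.
k_n = μ_nC_ox · (W/L) = 1.2 mA/V².
Assume saturation: I_D = ½ k_n V_ov² = 0.5 × 1.2 × 1.44² = 1.24 mA, giving V_DS = V_DD − I_D R_D = 4.96 − 1.24 × 10 = -7.48 V.
But -7.48 V < V_ov = 1.44 V, so the device is actually in triode.
In triode I_D = k_n[V_ov V_DS − ½ V_DS²] and I_D = (V_DD − V_DS)/R_D. Equating: 6 V_DS² − 18.28 V_DS + 4.96 = 0, giving V_DS = 0.301 V (the root below V_ov).
I_D = (4.96 − 0.301) / 10 = 0.466 mA.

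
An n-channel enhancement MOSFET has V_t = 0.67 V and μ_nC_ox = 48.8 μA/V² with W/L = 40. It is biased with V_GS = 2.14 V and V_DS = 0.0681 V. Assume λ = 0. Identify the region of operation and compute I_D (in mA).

k_n = μ_nC_ox · (W/L) = 1.952 mA/V².
V_ov = V_GS − V_t = 2.14 − 0.67 = 1.47 V.
Since V_DS = 0.0681 V < V_ov = 1.47 V, the device is in the triode region.
I_D = k_n [V_ov · V_DS − ½ V_DS²] = 1.952 × [1.47 × 0.0681 − 0.5 × 0.0681²] = 0.191 mA.

Triode; I_D = 0.191 mA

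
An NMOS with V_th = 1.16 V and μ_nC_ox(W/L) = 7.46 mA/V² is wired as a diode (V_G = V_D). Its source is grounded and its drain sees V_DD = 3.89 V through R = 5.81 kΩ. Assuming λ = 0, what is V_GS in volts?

With gate tied to drain, V_GS = V_DS ≥ V_GS − V_th, so the device is in saturation.
KCL at the drain: ½ k_n (V_GS − V_th)² = (V_DD − V_GS)/R.
Let x = V_GS − 1.16. Then 21.7 x² + x − 2.73 = 0, giving x = 0.333 V (positive root), so V_GS = 1.49 V.
I_D = (V_DD − V_GS)/R = (3.89 − 1.49) / 5.81 = 0.413 mA.

V_GS = 1.49 V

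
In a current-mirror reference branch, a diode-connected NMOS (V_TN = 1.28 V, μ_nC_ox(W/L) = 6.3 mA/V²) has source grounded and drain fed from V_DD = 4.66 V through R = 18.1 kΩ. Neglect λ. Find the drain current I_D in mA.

With gate tied to drain, V_GS = V_DS ≥ V_GS − V_TN, so the device is in saturation.
KCL at the drain: ½ k_n (V_GS − V_TN)² = (V_DD − V_GS)/R.
Let x = V_GS − 1.28. Then 57 x² + x − 3.38 = 0, giving x = 0.235 V (positive root), so V_GS = 1.51 V.
I_D = (V_DD − V_GS)/R = (4.66 − 1.51) / 18.1 = 0.174 mA.

I_D = 0.174 mA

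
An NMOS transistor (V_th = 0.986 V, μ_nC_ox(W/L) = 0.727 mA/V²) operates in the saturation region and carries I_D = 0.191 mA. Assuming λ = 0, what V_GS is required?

V_GS = 1.71 V

In saturation I_D = ½ k_n (V_GS − V_th)², so V_GS − V_th = √(2 I_D / k_n) = √(2 × 0.191 / 0.727) = 0.725 V.
V_GS = 0.986 + 0.725 = 1.71 V.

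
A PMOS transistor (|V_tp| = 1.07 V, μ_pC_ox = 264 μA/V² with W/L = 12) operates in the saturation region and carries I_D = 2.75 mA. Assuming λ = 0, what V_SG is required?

V_SG = 2.39 V

k_p = μ_pC_ox · (W/L) = 3.168 mA/V².
In saturation I_D = ½ k_p (V_SG − |V_tp|)², so V_SG − |V_tp| = √(2 I_D / k_p) = √(2 × 2.75 / 3.168) = 1.32 V.
V_SG = 1.07 + 1.32 = 2.39 V.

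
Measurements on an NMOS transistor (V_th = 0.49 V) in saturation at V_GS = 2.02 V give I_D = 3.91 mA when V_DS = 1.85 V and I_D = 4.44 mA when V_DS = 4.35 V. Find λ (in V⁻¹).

λ = 0.0603 V⁻¹

With V_GS fixed, I_D ∝ (1 + λ V_DS) in saturation, so I_D2/I_D1 = (1 + λ V_DS2)/(1 + λ V_DS1).
4.44/3.91 = 1.136 = (1 + 4.35 λ)/(1 + 1.85 λ).
Solving: λ (I_D1 V_DS2 − I_D2 V_DS1) = I_D2 − I_D1, so λ = (4.44 − 3.91) / (3.91 × 4.35 − 4.44 × 1.85) = 0.53 / 8.79 = 0.0603 V⁻¹.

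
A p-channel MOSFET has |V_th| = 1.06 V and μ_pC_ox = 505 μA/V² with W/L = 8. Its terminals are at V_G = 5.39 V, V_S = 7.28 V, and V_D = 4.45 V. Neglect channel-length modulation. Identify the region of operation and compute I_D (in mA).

Saturation; I_D = 1.39 mA

V_SG = V_S − V_G = 7.28 − 5.39 = 1.89 V; V_SD = V_S − V_D = 7.28 − 4.45 = 2.83 V.
k_p = μ_pC_ox · (W/L) = 4.04 mA/V².
V_ov = V_SG − |V_th| = 1.89 − 1.06 = 0.83 V.
Since V_SD = 2.83 V ≥ V_ov = 0.83 V, the device is in saturation.
I_D = ½ k_p V_ov² = 0.5 × 4.04 × 0.83² = 1.39 mA.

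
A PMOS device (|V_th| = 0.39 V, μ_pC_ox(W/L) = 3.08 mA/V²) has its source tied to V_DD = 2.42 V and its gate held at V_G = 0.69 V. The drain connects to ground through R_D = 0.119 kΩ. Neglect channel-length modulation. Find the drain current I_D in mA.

V_SG = V_DD − V_G = 2.42 − 0.69 = 1.73 V, so V_ov = 1.73 − 0.39 = 1.34 V.
Assume saturation: I_D = ½ k_p V_ov² = 0.5 × 3.08 × 1.34² = 2.77 mA, giving V_SD = V_DD − I_D R_D = 2.42 − 2.77 × 0.119 = 2.09 V.
V_SD = 2.09 V ≥ V_ov = 1.34 V, confirming saturation.

I_D = 2.77 mA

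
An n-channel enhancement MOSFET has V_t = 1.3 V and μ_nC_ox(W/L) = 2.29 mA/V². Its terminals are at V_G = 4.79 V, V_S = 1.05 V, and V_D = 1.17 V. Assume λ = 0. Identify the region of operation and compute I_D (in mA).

V_GS = V_G − V_S = 4.79 − 1.05 = 3.74 V; V_DS = V_D − V_S = 1.17 − 1.05 = 0.12 V.
V_ov = V_GS − V_t = 3.74 − 1.3 = 2.44 V.
Since V_DS = 0.12 V < V_ov = 2.44 V, the device is in the triode region.
I_D = k_n [V_ov · V_DS − ½ V_DS²] = 2.29 × [2.44 × 0.12 − 0.5 × 0.12²] = 0.654 mA.

Triode; I_D = 0.654 mA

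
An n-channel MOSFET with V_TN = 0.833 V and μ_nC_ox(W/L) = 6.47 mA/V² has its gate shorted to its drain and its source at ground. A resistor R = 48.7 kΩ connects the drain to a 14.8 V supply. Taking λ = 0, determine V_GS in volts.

With gate tied to drain, V_GS = V_DS ≥ V_GS − V_TN, so the device is in saturation.
KCL at the drain: ½ k_n (V_GS − V_TN)² = (V_DD − V_GS)/R.
Let x = V_GS − 0.833. Then 158 x² + x − 13.97 = 0, giving x = 0.295 V (positive root), so V_GS = 1.13 V.
I_D = (V_DD − V_GS)/R = (14.8 − 1.13) / 48.7 = 0.281 mA.

V_GS = 1.13 V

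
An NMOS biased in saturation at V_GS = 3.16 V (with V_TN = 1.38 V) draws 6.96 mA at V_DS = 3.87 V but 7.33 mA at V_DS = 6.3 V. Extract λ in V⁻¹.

λ = 0.0239 V⁻¹

With V_GS fixed, I_D ∝ (1 + λ V_DS) in saturation, so I_D2/I_D1 = (1 + λ V_DS2)/(1 + λ V_DS1).
7.33/6.96 = 1.053 = (1 + 6.3 λ)/(1 + 3.87 λ).
Solving: λ (I_D1 V_DS2 − I_D2 V_DS1) = I_D2 − I_D1, so λ = (7.33 − 6.96) / (6.96 × 6.3 − 7.33 × 3.87) = 0.37 / 15.5 = 0.0239 V⁻¹.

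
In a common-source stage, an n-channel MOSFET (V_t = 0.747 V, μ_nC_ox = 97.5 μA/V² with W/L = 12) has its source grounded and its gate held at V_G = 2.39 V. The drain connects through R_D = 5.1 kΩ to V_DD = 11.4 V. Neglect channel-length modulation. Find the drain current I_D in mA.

I_D = 1.58 mA

V_GS = V_G = 2.39 V, so V_ov = 2.39 − 0.747 = 1.64 V.
k_n = μ_nC_ox · (W/L) = 1.17 mA/V².
Assume saturation: I_D = ½ k_n V_ov² = 0.5 × 1.17 × 1.64² = 1.58 mA, giving V_DS = V_DD − I_D R_D = 11.4 − 1.58 × 5.1 = 3.35 V.
V_DS = 3.35 V ≥ V_ov = 1.64 V, confirming saturation.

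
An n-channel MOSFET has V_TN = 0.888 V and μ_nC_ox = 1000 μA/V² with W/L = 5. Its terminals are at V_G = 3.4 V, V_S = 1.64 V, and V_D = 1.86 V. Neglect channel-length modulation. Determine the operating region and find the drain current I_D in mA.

V_GS = V_G − V_S = 3.4 − 1.64 = 1.76 V; V_DS = V_D − V_S = 1.86 − 1.64 = 0.22 V.
k_n = μ_nC_ox · (W/L) = 5 mA/V².
V_ov = V_GS − V_TN = 1.76 − 0.888 = 0.872 V.
Since V_DS = 0.22 V < V_ov = 0.872 V, the device is in the triode region.
I_D = k_n [V_ov · V_DS − ½ V_DS²] = 5 × [0.872 × 0.22 − 0.5 × 0.22²] = 0.838 mA.

Triode; I_D = 0.838 mA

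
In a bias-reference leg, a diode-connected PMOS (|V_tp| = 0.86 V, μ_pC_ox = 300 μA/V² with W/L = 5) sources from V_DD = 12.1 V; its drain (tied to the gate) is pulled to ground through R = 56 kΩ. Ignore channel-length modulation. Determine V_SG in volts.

With gate tied to drain, V_SG = V_SD ≥ V_SG − |V_tp|, so the device is in saturation.
k_p = μ_pC_ox · (W/L) = 1.5 mA/V².
KCL at the drain: ½ k_p (V_SG − |V_tp|)² = (V_DD − V_SG)/R.
Let x = V_SG − 0.86. Then 42 x² + x − 11.24 = 0, giving x = 0.506 V (positive root), so V_SG = 1.37 V.
I_D = (V_DD − V_SG)/R = (12.1 − 1.37) / 56 = 0.192 mA.

V_SG = 1.37 V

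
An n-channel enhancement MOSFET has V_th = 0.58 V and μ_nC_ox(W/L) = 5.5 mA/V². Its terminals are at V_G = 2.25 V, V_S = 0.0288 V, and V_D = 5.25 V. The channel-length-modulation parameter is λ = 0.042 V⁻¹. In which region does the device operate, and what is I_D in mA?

V_GS = V_G − V_S = 2.25 − 0.0288 = 2.22 V; V_DS = V_D − V_S = 5.25 − 0.0288 = 5.22 V.
V_ov = V_GS − V_th = 2.22 − 0.58 = 1.64 V.
Since V_DS = 5.22 V ≥ V_ov = 1.64 V, the device is in saturation.
I_D = ½ k_n V_ov² (1 + λ V_DS) = 0.5 × 5.5 × 1.64² × (1 + 0.042 × 5.22) = 9.03 mA.

Saturation; I_D = 9.03 mA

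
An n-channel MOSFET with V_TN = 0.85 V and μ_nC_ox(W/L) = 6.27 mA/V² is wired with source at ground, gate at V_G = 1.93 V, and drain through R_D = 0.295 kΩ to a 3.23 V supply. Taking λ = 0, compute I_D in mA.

V_GS = V_G = 1.93 V, so V_ov = 1.93 − 0.85 = 1.08 V.
Assume saturation: I_D = ½ k_n V_ov² = 0.5 × 6.27 × 1.08² = 3.66 mA, giving V_DS = V_DD − I_D R_D = 3.23 − 3.66 × 0.295 = 2.15 V.
V_DS = 2.15 V ≥ V_ov = 1.08 V, confirming saturation.

I_D = 3.66 mA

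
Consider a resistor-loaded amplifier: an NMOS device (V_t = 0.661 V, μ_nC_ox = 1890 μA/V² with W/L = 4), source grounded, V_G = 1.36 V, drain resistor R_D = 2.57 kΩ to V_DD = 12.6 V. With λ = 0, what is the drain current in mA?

I_D = 1.85 mA

V_GS = V_G = 1.36 V, so V_ov = 1.36 − 0.661 = 0.699 V.
k_n = μ_nC_ox · (W/L) = 7.56 mA/V².
Assume saturation: I_D = ½ k_n V_ov² = 0.5 × 7.56 × 0.699² = 1.85 mA, giving V_DS = V_DD − I_D R_D = 12.6 − 1.85 × 2.57 = 7.85 V.
V_DS = 7.85 V ≥ V_ov = 0.699 V, confirming saturation.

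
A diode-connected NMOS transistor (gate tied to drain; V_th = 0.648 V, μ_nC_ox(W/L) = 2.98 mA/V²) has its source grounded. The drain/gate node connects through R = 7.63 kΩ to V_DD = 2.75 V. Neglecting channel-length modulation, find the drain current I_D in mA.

I_D = 0.225 mA

With gate tied to drain, V_GS = V_DS ≥ V_GS − V_th, so the device is in saturation.
KCL at the drain: ½ k_n (V_GS − V_th)² = (V_DD − V_GS)/R.
Let x = V_GS − 0.648. Then 11.4 x² + x − 2.102 = 0, giving x = 0.388 V (positive root), so V_GS = 1.04 V.
I_D = (V_DD − V_GS)/R = (2.75 − 1.04) / 7.63 = 0.225 mA.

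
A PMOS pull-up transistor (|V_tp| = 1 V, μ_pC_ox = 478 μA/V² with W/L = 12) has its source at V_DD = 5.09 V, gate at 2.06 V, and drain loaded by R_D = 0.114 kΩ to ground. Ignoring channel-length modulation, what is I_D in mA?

V_SG = V_DD − V_G = 5.09 − 2.06 = 3.03 V, so V_ov = 3.03 − 1 = 2.03 V.
k_p = μ_pC_ox · (W/L) = 5.736 mA/V².
Assume saturation: I_D = ½ k_p V_ov² = 0.5 × 5.736 × 2.03² = 11.8 mA, giving V_SD = V_DD − I_D R_D = 5.09 − 11.8 × 0.114 = 3.74 V.
V_SD = 3.74 V ≥ V_ov = 2.03 V, confirming saturation.

I_D = 11.8 mA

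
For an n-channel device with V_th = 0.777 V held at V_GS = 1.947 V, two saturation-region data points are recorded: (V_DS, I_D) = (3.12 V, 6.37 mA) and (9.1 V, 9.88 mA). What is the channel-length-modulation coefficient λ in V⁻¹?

With V_GS fixed, I_D ∝ (1 + λ V_DS) in saturation, so I_D2/I_D1 = (1 + λ V_DS2)/(1 + λ V_DS1).
9.88/6.37 = 1.551 = (1 + 9.1 λ)/(1 + 3.12 λ).
Solving: λ (I_D1 V_DS2 − I_D2 V_DS1) = I_D2 − I_D1, so λ = (9.88 − 6.37) / (6.37 × 9.1 − 9.88 × 3.12) = 3.51 / 27.1 = 0.129 V⁻¹.

λ = 0.129 V⁻¹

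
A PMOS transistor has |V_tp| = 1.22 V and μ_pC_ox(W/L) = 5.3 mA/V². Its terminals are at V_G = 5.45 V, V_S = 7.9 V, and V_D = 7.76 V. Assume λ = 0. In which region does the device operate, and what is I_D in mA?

Triode; I_D = 0.861 mA

V_SG = V_S − V_G = 7.9 − 5.45 = 2.45 V; V_SD = V_S − V_D = 7.9 − 7.76 = 0.14 V.
V_ov = V_SG − |V_tp| = 2.45 − 1.22 = 1.23 V.
Since V_SD = 0.14 V < V_ov = 1.23 V, the device is in the triode region.
I_D = k_p [V_ov · V_SD − ½ V_SD²] = 5.3 × [1.23 × 0.14 − 0.5 × 0.14²] = 0.861 mA.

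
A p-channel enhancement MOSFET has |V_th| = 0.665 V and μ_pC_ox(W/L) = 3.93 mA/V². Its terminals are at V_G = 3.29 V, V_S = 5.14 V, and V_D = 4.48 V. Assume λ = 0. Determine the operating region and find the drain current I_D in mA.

Triode; I_D = 2.22 mA

V_SG = V_S − V_G = 5.14 − 3.29 = 1.85 V; V_SD = V_S − V_D = 5.14 − 4.48 = 0.66 V.
V_ov = V_SG − |V_th| = 1.85 − 0.665 = 1.18 V.
Since V_SD = 0.66 V < V_ov = 1.18 V, the device is in the triode region.
I_D = k_p [V_ov · V_SD − ½ V_SD²] = 3.93 × [1.18 × 0.66 − 0.5 × 0.66²] = 2.22 mA.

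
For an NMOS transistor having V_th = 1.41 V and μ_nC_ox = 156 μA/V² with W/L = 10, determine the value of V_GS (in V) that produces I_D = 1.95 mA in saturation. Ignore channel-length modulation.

k_n = μ_nC_ox · (W/L) = 1.56 mA/V².
In saturation I_D = ½ k_n (V_GS − V_th)², so V_GS − V_th = √(2 I_D / k_n) = √(2 × 1.95 / 1.56) = 1.58 V.
V_GS = 1.41 + 1.58 = 2.99 V.

V_GS = 2.99 V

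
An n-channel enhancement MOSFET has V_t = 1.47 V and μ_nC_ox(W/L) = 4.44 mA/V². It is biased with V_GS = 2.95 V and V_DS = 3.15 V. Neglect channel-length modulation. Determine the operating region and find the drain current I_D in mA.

Saturation; I_D = 4.86 mA

V_ov = V_GS − V_t = 2.95 − 1.47 = 1.48 V.
Since V_DS = 3.15 V ≥ V_ov = 1.48 V, the device is in saturation.
I_D = ½ k_n V_ov² = 0.5 × 4.44 × 1.48² = 4.86 mA.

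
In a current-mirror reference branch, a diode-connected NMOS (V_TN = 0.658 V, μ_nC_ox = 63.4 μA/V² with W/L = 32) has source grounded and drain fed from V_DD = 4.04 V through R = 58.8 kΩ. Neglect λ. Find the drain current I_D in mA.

With gate tied to drain, V_GS = V_DS ≥ V_GS − V_TN, so the device is in saturation.
k_n = μ_nC_ox · (W/L) = 2.029 mA/V².
KCL at the drain: ½ k_n (V_GS − V_TN)² = (V_DD − V_GS)/R.
Let x = V_GS − 0.658. Then 59.6 x² + x − 3.382 = 0, giving x = 0.23 V (positive root), so V_GS = 0.888 V.
I_D = (V_DD − V_GS)/R = (4.04 − 0.888) / 58.8 = 0.0536 mA.

I_D = 0.0536 mA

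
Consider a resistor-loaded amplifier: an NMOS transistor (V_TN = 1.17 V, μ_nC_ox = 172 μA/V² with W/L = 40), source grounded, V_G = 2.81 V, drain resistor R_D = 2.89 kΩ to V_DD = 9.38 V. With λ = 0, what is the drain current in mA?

V_GS = V_G = 2.81 V, so V_ov = 2.81 − 1.17 = 1.64 V.
k_n = μ_nC_ox · (W/L) = 6.88 mA/V².
Assume saturation: I_D = ½ k_n V_ov² = 0.5 × 6.88 × 1.64² = 9.25 mA, giving V_DS = V_DD − I_D R_D = 9.38 − 9.25 × 2.89 = -17.4 V.
But -17.4 V < V_ov = 1.64 V, so the device is actually in triode.
In triode I_D = k_n[V_ov V_DS − ½ V_DS²] and I_D = (V_DD − V_DS)/R_D. Equating: 9.94 V_DS² − 33.61 V_DS + 9.38 = 0, giving V_DS = 0.307 V (the root below V_ov).
I_D = (9.38 − 0.307) / 2.89 = 3.14 mA.

I_D = 3.14 mA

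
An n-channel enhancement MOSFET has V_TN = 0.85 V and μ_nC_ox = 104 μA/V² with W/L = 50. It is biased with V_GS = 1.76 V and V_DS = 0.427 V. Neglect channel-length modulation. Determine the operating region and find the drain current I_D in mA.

Triode; I_D = 1.55 mA

k_n = μ_nC_ox · (W/L) = 5.2 mA/V².
V_ov = V_GS − V_TN = 1.76 − 0.85 = 0.91 V.
Since V_DS = 0.427 V < V_ov = 0.91 V, the device is in the triode region.
I_D = k_n [V_ov · V_DS − ½ V_DS²] = 5.2 × [0.91 × 0.427 − 0.5 × 0.427²] = 1.55 mA.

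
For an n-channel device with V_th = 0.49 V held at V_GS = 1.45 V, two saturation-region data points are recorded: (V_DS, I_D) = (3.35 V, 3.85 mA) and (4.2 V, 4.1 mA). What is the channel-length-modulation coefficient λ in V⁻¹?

λ = 0.103 V⁻¹

With V_GS fixed, I_D ∝ (1 + λ V_DS) in saturation, so I_D2/I_D1 = (1 + λ V_DS2)/(1 + λ V_DS1).
4.1/3.85 = 1.065 = (1 + 4.2 λ)/(1 + 3.35 λ).
Solving: λ (I_D1 V_DS2 − I_D2 V_DS1) = I_D2 − I_D1, so λ = (4.1 − 3.85) / (3.85 × 4.2 − 4.1 × 3.35) = 0.25 / 2.44 = 0.103 V⁻¹.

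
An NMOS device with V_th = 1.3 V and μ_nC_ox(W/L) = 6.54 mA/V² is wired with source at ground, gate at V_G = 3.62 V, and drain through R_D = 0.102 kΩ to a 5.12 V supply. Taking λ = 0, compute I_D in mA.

V_GS = V_G = 3.62 V, so V_ov = 3.62 − 1.3 = 2.32 V.
Assume saturation: I_D = ½ k_n V_ov² = 0.5 × 6.54 × 2.32² = 17.6 mA, giving V_DS = V_DD − I_D R_D = 5.12 − 17.6 × 0.102 = 3.32 V.
V_DS = 3.32 V ≥ V_ov = 2.32 V, confirming saturation.

I_D = 17.6 mA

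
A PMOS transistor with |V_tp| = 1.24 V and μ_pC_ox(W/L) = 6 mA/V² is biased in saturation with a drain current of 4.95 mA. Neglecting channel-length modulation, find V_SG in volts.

V_SG = 2.52 V

In saturation I_D = ½ k_p (V_SG − |V_tp|)², so V_SG − |V_tp| = √(2 I_D / k_p) = √(2 × 4.95 / 6) = 1.28 V.
V_SG = 1.24 + 1.28 = 2.52 V.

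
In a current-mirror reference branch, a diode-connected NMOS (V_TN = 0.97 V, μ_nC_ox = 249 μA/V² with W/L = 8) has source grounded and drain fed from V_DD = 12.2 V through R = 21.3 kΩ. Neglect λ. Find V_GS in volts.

V_GS = 1.67 V

With gate tied to drain, V_GS = V_DS ≥ V_GS − V_TN, so the device is in saturation.
k_n = μ_nC_ox · (W/L) = 1.992 mA/V².
KCL at the drain: ½ k_n (V_GS − V_TN)² = (V_DD − V_GS)/R.
Let x = V_GS − 0.97. Then 21.2 x² + x − 11.23 = 0, giving x = 0.704 V (positive root), so V_GS = 1.67 V.
I_D = (V_DD − V_GS)/R = (12.2 − 1.67) / 21.3 = 0.494 mA.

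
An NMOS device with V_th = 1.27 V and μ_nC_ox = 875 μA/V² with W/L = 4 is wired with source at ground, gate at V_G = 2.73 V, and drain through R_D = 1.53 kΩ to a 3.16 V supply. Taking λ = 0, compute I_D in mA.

V_GS = V_G = 2.73 V, so V_ov = 2.73 − 1.27 = 1.46 V.
k_n = μ_nC_ox · (W/L) = 3.5 mA/V².
Assume saturation: I_D = ½ k_n V_ov² = 0.5 × 3.5 × 1.46² = 3.73 mA, giving V_DS = V_DD − I_D R_D = 3.16 − 3.73 × 1.53 = -2.55 V.
But -2.55 V < V_ov = 1.46 V, so the device is actually in triode.
In triode I_D = k_n[V_ov V_DS − ½ V_DS²] and I_D = (V_DD − V_DS)/R_D. Equating: 2.68 V_DS² − 8.818 V_DS + 3.16 = 0, giving V_DS = 0.409 V (the root below V_ov).
I_D = (3.16 − 0.409) / 1.53 = 1.8 mA.

I_D = 1.80 mA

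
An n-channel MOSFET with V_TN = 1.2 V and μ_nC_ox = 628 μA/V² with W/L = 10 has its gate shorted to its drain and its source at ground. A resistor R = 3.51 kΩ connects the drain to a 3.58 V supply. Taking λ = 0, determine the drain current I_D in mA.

I_D = 0.558 mA

With gate tied to drain, V_GS = V_DS ≥ V_GS − V_TN, so the device is in saturation.
k_n = μ_nC_ox · (W/L) = 6.28 mA/V².
KCL at the drain: ½ k_n (V_GS − V_TN)² = (V_DD − V_GS)/R.
Let x = V_GS − 1.2. Then 11 x² + x − 2.38 = 0, giving x = 0.422 V (positive root), so V_GS = 1.62 V.
I_D = (V_DD − V_GS)/R = (3.58 − 1.62) / 3.51 = 0.558 mA.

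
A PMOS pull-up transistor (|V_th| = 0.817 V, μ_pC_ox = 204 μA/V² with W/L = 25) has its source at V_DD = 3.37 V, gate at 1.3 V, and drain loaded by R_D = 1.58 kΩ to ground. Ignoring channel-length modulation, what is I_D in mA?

V_SG = V_DD − V_G = 3.37 − 1.3 = 2.07 V, so V_ov = 2.07 − 0.817 = 1.25 V.
k_p = μ_pC_ox · (W/L) = 5.1 mA/V².
Assume saturation: I_D = ½ k_p V_ov² = 0.5 × 5.1 × 1.25² = 4 mA, giving V_SD = V_DD − I_D R_D = 3.37 − 4 × 1.58 = -2.96 V.
But -2.96 V < V_ov = 1.25 V, so the device is actually in triode.
In triode I_D = k_p[V_ov V_SD − ½ V_SD²] and I_D = (V_DD − V_SD)/R_D. Equating: 4.03 V_SD² − 11.1 V_SD + 3.37 = 0, giving V_SD = 0.348 V (the root below V_ov).
I_D = (3.37 − 0.348) / 1.58 = 1.91 mA.

I_D = 1.91 mA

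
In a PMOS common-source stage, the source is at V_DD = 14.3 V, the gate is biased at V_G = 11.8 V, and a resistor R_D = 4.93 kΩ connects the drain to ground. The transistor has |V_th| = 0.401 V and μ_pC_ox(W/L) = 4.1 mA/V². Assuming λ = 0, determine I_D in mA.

V_SG = V_DD − V_G = 14.3 − 11.8 = 2.5 V, so V_ov = 2.5 − 0.401 = 2.1 V.
Assume saturation: I_D = ½ k_p V_ov² = 0.5 × 4.1 × 2.1² = 9.03 mA, giving V_SD = V_DD − I_D R_D = 14.3 − 9.03 × 4.93 = -30.2 V.
But -30.2 V < V_ov = 2.1 V, so the device is actually in triode.
In triode I_D = k_p[V_ov V_SD − ½ V_SD²] and I_D = (V_DD − V_SD)/R_D. Equating: 10.1 V_SD² − 43.43 V_SD + 14.3 = 0, giving V_SD = 0.359 V (the root below V_ov).
I_D = (14.3 − 0.359) / 4.93 = 2.83 mA.

I_D = 2.83 mA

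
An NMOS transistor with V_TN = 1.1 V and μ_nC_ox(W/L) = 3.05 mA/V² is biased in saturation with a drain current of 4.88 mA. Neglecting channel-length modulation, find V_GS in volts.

In saturation I_D = ½ k_n (V_GS − V_TN)², so V_GS − V_TN = √(2 I_D / k_n) = √(2 × 4.88 / 3.05) = 1.79 V.
V_GS = 1.1 + 1.79 = 2.89 V.

V_GS = 2.89 V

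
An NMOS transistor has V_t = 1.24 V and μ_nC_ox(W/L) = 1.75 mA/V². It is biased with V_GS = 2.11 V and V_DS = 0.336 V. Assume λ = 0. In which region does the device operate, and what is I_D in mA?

Triode; I_D = 0.413 mA

V_ov = V_GS − V_t = 2.11 − 1.24 = 0.87 V.
Since V_DS = 0.336 V < V_ov = 0.87 V, the device is in the triode region.
I_D = k_n [V_ov · V_DS − ½ V_DS²] = 1.75 × [0.87 × 0.336 − 0.5 × 0.336²] = 0.413 mA.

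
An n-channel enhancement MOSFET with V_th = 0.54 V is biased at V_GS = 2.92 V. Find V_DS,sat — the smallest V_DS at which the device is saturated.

V_DS,sat = 2.38 V

The boundary between triode and saturation is V_DS = V_GS − V_th = V_ov.
V_ov = 2.92 − 0.54 = 2.38 V.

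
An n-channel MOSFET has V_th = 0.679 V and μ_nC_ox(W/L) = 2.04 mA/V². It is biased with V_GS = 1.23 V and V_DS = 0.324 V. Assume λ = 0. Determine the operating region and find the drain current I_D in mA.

Triode; I_D = 0.257 mA

V_ov = V_GS − V_th = 1.23 − 0.679 = 0.551 V.
Since V_DS = 0.324 V < V_ov = 0.551 V, the device is in the triode region.
I_D = k_n [V_ov · V_DS − ½ V_DS²] = 2.04 × [0.551 × 0.324 − 0.5 × 0.324²] = 0.257 mA.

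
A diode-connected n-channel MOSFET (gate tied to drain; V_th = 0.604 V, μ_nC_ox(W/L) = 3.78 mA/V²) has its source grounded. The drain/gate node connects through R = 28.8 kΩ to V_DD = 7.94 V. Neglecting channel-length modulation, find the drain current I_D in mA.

With gate tied to drain, V_GS = V_DS ≥ V_GS − V_th, so the device is in saturation.
KCL at the drain: ½ k_n (V_GS − V_th)² = (V_DD − V_GS)/R.
Let x = V_GS − 0.604. Then 54.4 x² + x − 7.336 = 0, giving x = 0.358 V (positive root), so V_GS = 0.962 V.
I_D = (V_DD − V_GS)/R = (7.94 − 0.962) / 28.8 = 0.242 mA.

I_D = 0.242 mA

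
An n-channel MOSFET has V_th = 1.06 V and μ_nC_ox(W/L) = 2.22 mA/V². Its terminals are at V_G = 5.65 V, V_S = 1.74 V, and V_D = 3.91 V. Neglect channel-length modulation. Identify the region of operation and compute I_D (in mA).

Triode; I_D = 8.50 mA

V_GS = V_G − V_S = 5.65 − 1.74 = 3.91 V; V_DS = V_D − V_S = 3.91 − 1.74 = 2.17 V.
V_ov = V_GS − V_th = 3.91 − 1.06 = 2.85 V.
Since V_DS = 2.17 V < V_ov = 2.85 V, the device is in the triode region.
I_D = k_n [V_ov · V_DS − ½ V_DS²] = 2.22 × [2.85 × 2.17 − 0.5 × 2.17²] = 8.5 mA.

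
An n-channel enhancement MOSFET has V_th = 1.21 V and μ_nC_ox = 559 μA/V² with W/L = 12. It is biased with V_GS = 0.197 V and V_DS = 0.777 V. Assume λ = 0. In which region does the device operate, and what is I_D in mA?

Cutoff; I_D = 0 mA

V_GS = 0.197 V < V_th = 1.21 V, so the transistor is in cutoff.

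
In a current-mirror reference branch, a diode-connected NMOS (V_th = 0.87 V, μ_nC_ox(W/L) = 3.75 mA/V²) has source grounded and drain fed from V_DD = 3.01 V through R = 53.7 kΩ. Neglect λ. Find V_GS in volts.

V_GS = 1.01 V

With gate tied to drain, V_GS = V_DS ≥ V_GS − V_th, so the device is in saturation.
KCL at the drain: ½ k_n (V_GS − V_th)² = (V_DD − V_GS)/R.
Let x = V_GS − 0.87. Then 101 x² + x − 2.14 = 0, giving x = 0.141 V (positive root), so V_GS = 1.01 V.
I_D = (V_DD − V_GS)/R = (3.01 − 1.01) / 53.7 = 0.0372 mA.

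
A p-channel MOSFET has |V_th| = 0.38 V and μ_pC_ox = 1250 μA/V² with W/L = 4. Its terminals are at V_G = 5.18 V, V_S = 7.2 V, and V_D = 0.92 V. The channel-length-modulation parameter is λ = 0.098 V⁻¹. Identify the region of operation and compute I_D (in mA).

V_SG = V_S − V_G = 7.2 − 5.18 = 2.02 V; V_SD = V_S − V_D = 7.2 − 0.92 = 6.28 V.
k_p = μ_pC_ox · (W/L) = 5 mA/V².
V_ov = V_SG − |V_th| = 2.02 − 0.38 = 1.64 V.
Since V_SD = 6.28 V ≥ V_ov = 1.64 V, the device is in saturation.
I_D = ½ k_p V_ov² (1 + λ V_SD) = 0.5 × 5 × 1.64² × (1 + 0.098 × 6.28) = 10.9 mA.

Saturation; I_D = 10.9 mA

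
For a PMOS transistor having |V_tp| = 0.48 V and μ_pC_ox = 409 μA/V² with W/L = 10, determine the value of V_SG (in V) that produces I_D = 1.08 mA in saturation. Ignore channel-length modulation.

V_SG = 1.21 V

k_p = μ_pC_ox · (W/L) = 4.09 mA/V².
In saturation I_D = ½ k_p (V_SG − |V_tp|)², so V_SG − |V_tp| = √(2 I_D / k_p) = √(2 × 1.08 / 4.09) = 0.727 V.
V_SG = 0.48 + 0.727 = 1.21 V.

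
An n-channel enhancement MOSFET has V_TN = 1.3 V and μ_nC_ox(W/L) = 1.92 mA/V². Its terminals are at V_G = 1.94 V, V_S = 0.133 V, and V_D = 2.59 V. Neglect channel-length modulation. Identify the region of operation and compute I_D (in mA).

V_GS = V_G − V_S = 1.94 − 0.133 = 1.81 V; V_DS = V_D − V_S = 2.59 − 0.133 = 2.46 V.
V_ov = V_GS − V_TN = 1.81 − 1.3 = 0.507 V.
Since V_DS = 2.46 V ≥ V_ov = 0.507 V, the device is in saturation.
I_D = ½ k_n V_ov² = 0.5 × 1.92 × 0.507² = 0.247 mA.

Saturation; I_D = 0.247 mA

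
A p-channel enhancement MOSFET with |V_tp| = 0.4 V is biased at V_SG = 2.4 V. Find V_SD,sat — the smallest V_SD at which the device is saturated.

The boundary between triode and saturation is V_SD = V_SG − |V_tp| = V_ov.
V_ov = 2.4 − 0.4 = 2 V.

V_SD,sat = 2.00 V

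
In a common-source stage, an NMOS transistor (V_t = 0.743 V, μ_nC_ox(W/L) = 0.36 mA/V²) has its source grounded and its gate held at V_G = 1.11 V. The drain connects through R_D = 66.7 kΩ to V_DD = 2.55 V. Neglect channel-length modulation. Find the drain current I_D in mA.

V_GS = V_G = 1.11 V, so V_ov = 1.11 − 0.743 = 0.367 V.
Assume saturation: I_D = ½ k_n V_ov² = 0.5 × 0.36 × 0.367² = 0.0242 mA, giving V_DS = V_DD − I_D R_D = 2.55 − 0.0242 × 66.7 = 0.933 V.
V_DS = 0.933 V ≥ V_ov = 0.367 V, confirming saturation.

I_D = 0.0242 mA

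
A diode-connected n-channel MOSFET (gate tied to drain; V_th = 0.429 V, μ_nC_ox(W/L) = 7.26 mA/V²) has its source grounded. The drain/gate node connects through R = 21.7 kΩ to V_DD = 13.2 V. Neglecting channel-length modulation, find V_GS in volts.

With gate tied to drain, V_GS = V_DS ≥ V_GS − V_th, so the device is in saturation.
KCL at the drain: ½ k_n (V_GS − V_th)² = (V_DD − V_GS)/R.
Let x = V_GS − 0.429. Then 78.8 x² + x − 12.77 = 0, giving x = 0.396 V (positive root), so V_GS = 0.825 V.
I_D = (V_DD − V_GS)/R = (13.2 − 0.825) / 21.7 = 0.57 mA.

V_GS = 0.825 V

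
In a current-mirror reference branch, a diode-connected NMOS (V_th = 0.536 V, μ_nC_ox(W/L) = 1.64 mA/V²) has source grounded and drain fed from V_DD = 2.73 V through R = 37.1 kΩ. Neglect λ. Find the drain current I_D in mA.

With gate tied to drain, V_GS = V_DS ≥ V_GS − V_th, so the device is in saturation.
KCL at the drain: ½ k_n (V_GS − V_th)² = (V_DD − V_GS)/R.
Let x = V_GS − 0.536. Then 30.4 x² + x − 2.194 = 0, giving x = 0.253 V (positive root), so V_GS = 0.789 V.
I_D = (V_DD − V_GS)/R = (2.73 − 0.789) / 37.1 = 0.0523 mA.

I_D = 0.0523 mA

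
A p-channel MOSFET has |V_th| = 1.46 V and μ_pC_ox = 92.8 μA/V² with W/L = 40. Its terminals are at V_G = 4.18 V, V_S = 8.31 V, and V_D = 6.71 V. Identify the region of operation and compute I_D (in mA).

Triode; I_D = 11.1 mA

V_SG = V_S − V_G = 8.31 − 4.18 = 4.13 V; V_SD = V_S − V_D = 8.31 − 6.71 = 1.6 V.
k_p = μ_pC_ox · (W/L) = 3.712 mA/V².
V_ov = V_SG − |V_th| = 4.13 − 1.46 = 2.67 V.
Since V_SD = 1.6 V < V_ov = 2.67 V, the device is in the triode region.
I_D = k_p [V_ov · V_SD − ½ V_SD²] = 3.712 × [2.67 × 1.6 − 0.5 × 1.6²] = 11.1 mA.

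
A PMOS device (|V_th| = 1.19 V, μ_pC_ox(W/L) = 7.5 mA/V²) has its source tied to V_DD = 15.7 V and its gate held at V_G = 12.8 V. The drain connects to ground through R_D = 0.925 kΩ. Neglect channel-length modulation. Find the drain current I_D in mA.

V_SG = V_DD − V_G = 15.7 − 12.8 = 2.9 V, so V_ov = 2.9 − 1.19 = 1.71 V.
Assume saturation: I_D = ½ k_p V_ov² = 0.5 × 7.5 × 1.71² = 11 mA, giving V_SD = V_DD − I_D R_D = 15.7 − 11 × 0.925 = 5.56 V.
V_SD = 5.56 V ≥ V_ov = 1.71 V, confirming saturation.

I_D = 11.0 mA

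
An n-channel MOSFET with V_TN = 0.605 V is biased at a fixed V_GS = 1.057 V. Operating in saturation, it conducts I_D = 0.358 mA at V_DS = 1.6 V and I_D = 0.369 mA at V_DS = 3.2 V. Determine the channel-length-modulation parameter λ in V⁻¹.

λ = 0.0198 V⁻¹

With V_GS fixed, I_D ∝ (1 + λ V_DS) in saturation, so I_D2/I_D1 = (1 + λ V_DS2)/(1 + λ V_DS1).
0.369/0.358 = 1.031 = (1 + 3.2 λ)/(1 + 1.6 λ).
Solving: λ (I_D1 V_DS2 − I_D2 V_DS1) = I_D2 − I_D1, so λ = (0.369 − 0.358) / (0.358 × 3.2 − 0.369 × 1.6) = 0.011 / 0.555 = 0.0198 V⁻¹.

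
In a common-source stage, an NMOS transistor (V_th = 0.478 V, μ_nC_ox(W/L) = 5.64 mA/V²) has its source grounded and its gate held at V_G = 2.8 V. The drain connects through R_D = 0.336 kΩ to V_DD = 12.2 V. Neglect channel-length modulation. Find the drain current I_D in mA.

I_D = 15.2 mA

V_GS = V_G = 2.8 V, so V_ov = 2.8 − 0.478 = 2.32 V.
Assume saturation: I_D = ½ k_n V_ov² = 0.5 × 5.64 × 2.32² = 15.2 mA, giving V_DS = V_DD − I_D R_D = 12.2 − 15.2 × 0.336 = 7.09 V.
V_DS = 7.09 V ≥ V_ov = 2.32 V, confirming saturation.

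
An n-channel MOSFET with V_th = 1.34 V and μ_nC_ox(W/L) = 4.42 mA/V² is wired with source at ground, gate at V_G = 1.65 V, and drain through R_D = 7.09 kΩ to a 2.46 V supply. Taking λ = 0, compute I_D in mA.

I_D = 0.212 mA

V_GS = V_G = 1.65 V, so V_ov = 1.65 − 1.34 = 0.31 V.
Assume saturation: I_D = ½ k_n V_ov² = 0.5 × 4.42 × 0.31² = 0.212 mA, giving V_DS = V_DD − I_D R_D = 2.46 − 0.212 × 7.09 = 0.954 V.
V_DS = 0.954 V ≥ V_ov = 0.31 V, confirming saturation.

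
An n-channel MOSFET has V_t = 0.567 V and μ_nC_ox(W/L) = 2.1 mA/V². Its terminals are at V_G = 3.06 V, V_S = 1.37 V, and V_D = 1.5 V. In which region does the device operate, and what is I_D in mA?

V_GS = V_G − V_S = 3.06 − 1.37 = 1.69 V; V_DS = V_D − V_S = 1.5 − 1.37 = 0.13 V.
V_ov = V_GS − V_t = 1.69 − 0.567 = 1.12 V.
Since V_DS = 0.13 V < V_ov = 1.12 V, the device is in the triode region.
I_D = k_n [V_ov · V_DS − ½ V_DS²] = 2.1 × [1.12 × 0.13 − 0.5 × 0.13²] = 0.289 mA.

Triode; I_D = 0.289 mA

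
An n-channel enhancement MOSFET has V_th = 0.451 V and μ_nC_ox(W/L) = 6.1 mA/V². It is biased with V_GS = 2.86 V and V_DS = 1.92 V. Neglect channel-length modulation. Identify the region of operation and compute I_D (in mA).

V_ov = V_GS − V_th = 2.86 − 0.451 = 2.41 V.
Since V_DS = 1.92 V < V_ov = 2.41 V, the device is in the triode region.
I_D = k_n [V_ov · V_DS − ½ V_DS²] = 6.1 × [2.41 × 1.92 − 0.5 × 1.92²] = 17 mA.

Triode; I_D = 17.0 mA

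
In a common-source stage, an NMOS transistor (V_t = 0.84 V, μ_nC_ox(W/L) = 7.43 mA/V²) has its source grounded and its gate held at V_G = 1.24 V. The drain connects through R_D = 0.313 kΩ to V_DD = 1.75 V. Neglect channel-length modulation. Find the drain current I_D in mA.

I_D = 0.594 mA

V_GS = V_G = 1.24 V, so V_ov = 1.24 − 0.84 = 0.4 V.
Assume saturation: I_D = ½ k_n V_ov² = 0.5 × 7.43 × 0.4² = 0.594 mA, giving V_DS = V_DD − I_D R_D = 1.75 − 0.594 × 0.313 = 1.56 V.
V_DS = 1.56 V ≥ V_ov = 0.4 V, confirming saturation.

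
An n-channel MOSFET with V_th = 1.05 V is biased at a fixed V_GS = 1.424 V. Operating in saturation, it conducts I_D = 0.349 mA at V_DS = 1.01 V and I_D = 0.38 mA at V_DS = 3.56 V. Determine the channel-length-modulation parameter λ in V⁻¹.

With V_GS fixed, I_D ∝ (1 + λ V_DS) in saturation, so I_D2/I_D1 = (1 + λ V_DS2)/(1 + λ V_DS1).
0.38/0.349 = 1.089 = (1 + 3.56 λ)/(1 + 1.01 λ).
Solving: λ (I_D1 V_DS2 − I_D2 V_DS1) = I_D2 − I_D1, so λ = (0.38 − 0.349) / (0.349 × 3.56 − 0.38 × 1.01) = 0.031 / 0.859 = 0.0361 V⁻¹.

λ = 0.0361 V⁻¹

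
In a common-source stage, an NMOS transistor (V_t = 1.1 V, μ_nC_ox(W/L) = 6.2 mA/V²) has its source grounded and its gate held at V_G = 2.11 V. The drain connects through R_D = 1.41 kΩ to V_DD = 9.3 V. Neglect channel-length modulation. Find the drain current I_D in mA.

V_GS = V_G = 2.11 V, so V_ov = 2.11 − 1.1 = 1.01 V.
Assume saturation: I_D = ½ k_n V_ov² = 0.5 × 6.2 × 1.01² = 3.16 mA, giving V_DS = V_DD − I_D R_D = 9.3 − 3.16 × 1.41 = 4.84 V.
V_DS = 4.84 V ≥ V_ov = 1.01 V, confirming saturation.

I_D = 3.16 mA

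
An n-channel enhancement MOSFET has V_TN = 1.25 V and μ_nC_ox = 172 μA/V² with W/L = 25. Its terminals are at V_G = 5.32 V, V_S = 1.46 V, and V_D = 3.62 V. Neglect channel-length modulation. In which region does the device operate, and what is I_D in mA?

V_GS = V_G − V_S = 5.32 − 1.46 = 3.86 V; V_DS = V_D − V_S = 3.62 − 1.46 = 2.16 V.
k_n = μ_nC_ox · (W/L) = 4.3 mA/V².
V_ov = V_GS − V_TN = 3.86 − 1.25 = 2.61 V.
Since V_DS = 2.16 V < V_ov = 2.61 V, the device is in the triode region.
I_D = k_n [V_ov · V_DS − ½ V_DS²] = 4.3 × [2.61 × 2.16 − 0.5 × 2.16²] = 14.2 mA.

Triode; I_D = 14.2 mA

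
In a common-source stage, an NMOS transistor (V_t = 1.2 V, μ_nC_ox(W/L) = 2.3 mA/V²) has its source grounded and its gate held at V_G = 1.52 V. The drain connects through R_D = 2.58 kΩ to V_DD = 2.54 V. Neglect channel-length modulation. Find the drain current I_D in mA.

V_GS = V_G = 1.52 V, so V_ov = 1.52 − 1.2 = 0.32 V.
Assume saturation: I_D = ½ k_n V_ov² = 0.5 × 2.3 × 0.32² = 0.118 mA, giving V_DS = V_DD − I_D R_D = 2.54 − 0.118 × 2.58 = 2.24 V.
V_DS = 2.24 V ≥ V_ov = 0.32 V, confirming saturation.

I_D = 0.118 mA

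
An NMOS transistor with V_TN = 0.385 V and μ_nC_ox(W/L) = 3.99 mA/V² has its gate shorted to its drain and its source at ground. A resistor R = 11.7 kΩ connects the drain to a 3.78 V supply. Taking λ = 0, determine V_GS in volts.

V_GS = 0.746 V

With gate tied to drain, V_GS = V_DS ≥ V_GS − V_TN, so the device is in saturation.
KCL at the drain: ½ k_n (V_GS − V_TN)² = (V_DD − V_GS)/R.
Let x = V_GS − 0.385. Then 23.3 x² + x − 3.395 = 0, giving x = 0.361 V (positive root), so V_GS = 0.746 V.
I_D = (V_DD − V_GS)/R = (3.78 − 0.746) / 11.7 = 0.259 mA.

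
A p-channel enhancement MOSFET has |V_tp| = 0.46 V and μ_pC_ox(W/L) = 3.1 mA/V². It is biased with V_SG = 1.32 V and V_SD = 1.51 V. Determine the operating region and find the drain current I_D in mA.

V_ov = V_SG − |V_tp| = 1.32 − 0.46 = 0.86 V.
Since V_SD = 1.51 V ≥ V_ov = 0.86 V, the device is in saturation.
I_D = ½ k_p V_ov² = 0.5 × 3.1 × 0.86² = 1.15 mA.

Saturation; I_D = 1.15 mA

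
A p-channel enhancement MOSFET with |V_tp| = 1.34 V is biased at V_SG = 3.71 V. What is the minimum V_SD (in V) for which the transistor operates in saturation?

V_SD,sat = 2.37 V

The boundary between triode and saturation is V_SD = V_SG − |V_tp| = V_ov.
V_ov = 3.71 − 1.34 = 2.37 V.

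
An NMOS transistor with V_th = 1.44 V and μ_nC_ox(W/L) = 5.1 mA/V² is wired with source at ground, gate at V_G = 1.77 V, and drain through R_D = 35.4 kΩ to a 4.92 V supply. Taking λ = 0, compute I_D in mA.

V_GS = V_G = 1.77 V, so V_ov = 1.77 − 1.44 = 0.33 V.
Assume saturation: I_D = ½ k_n V_ov² = 0.5 × 5.1 × 0.33² = 0.278 mA, giving V_DS = V_DD − I_D R_D = 4.92 − 0.278 × 35.4 = -4.91 V.
But -4.91 V < V_ov = 0.33 V, so the device is actually in triode.
In triode I_D = k_n[V_ov V_DS − ½ V_DS²] and I_D = (V_DD − V_DS)/R_D. Equating: 90.3 V_DS² − 60.58 V_DS + 4.92 = 0, giving V_DS = 0.0945 V (the root below V_ov).
I_D = (4.92 − 0.0945) / 35.4 = 0.136 mA.

I_D = 0.136 mA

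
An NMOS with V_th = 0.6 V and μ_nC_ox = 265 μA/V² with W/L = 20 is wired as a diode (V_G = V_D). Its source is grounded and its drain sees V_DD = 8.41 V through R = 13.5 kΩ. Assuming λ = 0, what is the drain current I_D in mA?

With gate tied to drain, V_GS = V_DS ≥ V_GS − V_th, so the device is in saturation.
k_n = μ_nC_ox · (W/L) = 5.3 mA/V².
KCL at the drain: ½ k_n (V_GS − V_th)² = (V_DD − V_GS)/R.
Let x = V_GS − 0.6. Then 35.8 x² + x − 7.81 = 0, giving x = 0.453 V (positive root), so V_GS = 1.05 V.
I_D = (V_DD − V_GS)/R = (8.41 − 1.05) / 13.5 = 0.545 mA.

I_D = 0.545 mA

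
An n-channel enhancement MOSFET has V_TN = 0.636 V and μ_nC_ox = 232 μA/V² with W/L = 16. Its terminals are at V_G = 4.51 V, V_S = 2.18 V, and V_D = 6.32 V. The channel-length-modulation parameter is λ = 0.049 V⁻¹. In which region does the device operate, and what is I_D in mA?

Saturation; I_D = 6.41 mA

V_GS = V_G − V_S = 4.51 − 2.18 = 2.33 V; V_DS = V_D − V_S = 6.32 − 2.18 = 4.14 V.
k_n = μ_nC_ox · (W/L) = 3.712 mA/V².
V_ov = V_GS − V_TN = 2.33 − 0.636 = 1.69 V.
Since V_DS = 4.14 V ≥ V_ov = 1.69 V, the device is in saturation.
I_D = ½ k_n V_ov² (1 + λ V_DS) = 0.5 × 3.712 × 1.69² × (1 + 0.049 × 4.14) = 6.41 mA.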